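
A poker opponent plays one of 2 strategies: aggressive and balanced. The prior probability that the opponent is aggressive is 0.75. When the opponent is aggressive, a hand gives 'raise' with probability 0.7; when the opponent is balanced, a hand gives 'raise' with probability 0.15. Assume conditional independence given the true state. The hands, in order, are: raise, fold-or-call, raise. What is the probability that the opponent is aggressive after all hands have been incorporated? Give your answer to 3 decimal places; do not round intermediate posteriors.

Apply Bayes' rule sequentially, carrying P(aggressive) forward.
After 'raise': P(aggressive) = 0.7·0.7500 / (0.7·0.7500 + 0.15·0.2500) ≈ 0.9333
After 'fold-or-call': P(aggressive) = 0.3·0.9333 / (0.3·0.9333 + 0.85·0.0667) ≈ 0.8317
After 'raise': P(aggressive) = 0.7·0.8317 / (0.7·0.8317 + 0.15·0.1683) ≈ 0.9584

0.958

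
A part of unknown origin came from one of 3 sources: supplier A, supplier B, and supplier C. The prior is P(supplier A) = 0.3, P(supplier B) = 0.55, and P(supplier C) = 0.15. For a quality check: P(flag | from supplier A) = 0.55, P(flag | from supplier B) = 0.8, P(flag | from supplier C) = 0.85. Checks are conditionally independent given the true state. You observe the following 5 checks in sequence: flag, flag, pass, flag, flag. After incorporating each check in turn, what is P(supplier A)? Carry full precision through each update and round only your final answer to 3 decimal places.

0.179

Each posterior becomes the prior for the next update.
After 'flag': normaliser = 0.55·0.3000 + 0.8·0.5500 + 0.85·0.1500; P(supplier A) ≈ 0.2253, P(supplier B) ≈ 0.6007, P(supplier C) ≈ 0.1741
After 'flag': normaliser = 0.55·0.2253 + 0.8·0.6007 + 0.85·0.1741; P(supplier A) ≈ 0.1647, P(supplier B) ≈ 0.6387, P(supplier C) ≈ 0.1966
After 'pass': normaliser = 0.45·0.1647 + 0.2·0.6387 + 0.15·0.1966; P(supplier A) ≈ 0.3203, P(supplier B) ≈ 0.5522, P(supplier C) ≈ 0.1275
After 'flag': normaliser = 0.55·0.3203 + 0.8·0.5522 + 0.85·0.1275; P(supplier A) ≈ 0.2426, P(supplier B) ≈ 0.6082, P(supplier C) ≈ 0.1492
After 'flag': normaliser = 0.55·0.2426 + 0.8·0.6082 + 0.85·0.1492; P(supplier A) ≈ 0.1786, P(supplier B) ≈ 0.6515, P(supplier C) ≈ 0.1698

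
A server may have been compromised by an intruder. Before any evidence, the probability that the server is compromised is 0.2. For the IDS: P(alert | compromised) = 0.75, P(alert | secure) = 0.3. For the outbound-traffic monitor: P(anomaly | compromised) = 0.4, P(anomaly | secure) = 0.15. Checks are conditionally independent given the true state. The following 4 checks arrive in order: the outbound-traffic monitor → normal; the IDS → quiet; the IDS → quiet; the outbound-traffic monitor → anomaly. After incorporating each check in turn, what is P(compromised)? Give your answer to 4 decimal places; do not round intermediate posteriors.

0.0566

After the outbound-traffic monitor='normal': P(compromised) = 0.6·0.2000 / (0.6·0.2000 + 0.85·0.8000) ≈ 0.1500
After the IDS='quiet': P(compromised) = 0.25·0.1500 / (0.25·0.1500 + 0.7·0.8500) ≈ 0.0593
After the IDS='quiet': P(compromised) = 0.25·0.0593 / (0.25·0.0593 + 0.7·0.9407) ≈ 0.0220
After the outbound-traffic monitor='anomaly': P(compromised) = 0.4·0.0220 / (0.4·0.0220 + 0.15·0.9780) ≈ 0.0566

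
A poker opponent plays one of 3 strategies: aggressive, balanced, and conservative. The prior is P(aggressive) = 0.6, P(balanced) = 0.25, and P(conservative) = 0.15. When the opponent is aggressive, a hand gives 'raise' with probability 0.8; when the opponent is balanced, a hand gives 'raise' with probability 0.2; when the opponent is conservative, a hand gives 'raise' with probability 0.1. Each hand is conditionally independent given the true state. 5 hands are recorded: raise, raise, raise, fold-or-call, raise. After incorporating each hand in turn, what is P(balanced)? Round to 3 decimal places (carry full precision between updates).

After 'raise': normaliser = 0.8·0.6000 + 0.2·0.2500 + 0.1·0.1500; P(aggressive) ≈ 0.8807, P(balanced) ≈ 0.0917, P(conservative) ≈ 0.0275
After 'raise': normaliser = 0.8·0.8807 + 0.2·0.0917 + 0.1·0.0275; P(aggressive) ≈ 0.9709, P(balanced) ≈ 0.0253, P(conservative) ≈ 0.0038
After 'raise': normaliser = 0.8·0.9709 + 0.2·0.0253 + 0.1·0.0038; P(aggressive) ≈ 0.9930, P(balanced) ≈ 0.0065, P(conservative) ≈ 0.0005
After 'fold-or-call': normaliser = 0.2·0.9930 + 0.8·0.0065 + 0.9·0.0005; P(aggressive) ≈ 0.9725, P(balanced) ≈ 0.0253, P(conservative) ≈ 0.0021
After 'raise': normaliser = 0.8·0.9725 + 0.2·0.0253 + 0.1·0.0021; P(aggressive) ≈ 0.9933, P(balanced) ≈ 0.0065, P(conservative) ≈ 0.0003

0.006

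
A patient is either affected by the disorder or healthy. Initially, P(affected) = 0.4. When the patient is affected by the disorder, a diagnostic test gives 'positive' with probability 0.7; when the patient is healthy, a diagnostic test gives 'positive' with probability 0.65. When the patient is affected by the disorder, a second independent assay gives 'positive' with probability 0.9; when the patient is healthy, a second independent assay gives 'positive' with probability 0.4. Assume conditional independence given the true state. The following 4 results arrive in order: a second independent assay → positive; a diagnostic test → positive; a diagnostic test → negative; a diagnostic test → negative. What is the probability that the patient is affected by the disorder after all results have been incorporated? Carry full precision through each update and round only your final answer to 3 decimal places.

After a second independent assay='positive': P(affected) = 0.9·0.4000 / (0.9·0.4000 + 0.4·0.6000) ≈ 0.6000
After a diagnostic test='positive': P(affected) = 0.7·0.6000 / (0.7·0.6000 + 0.65·0.4000) ≈ 0.6176
After a diagnostic test='negative': P(affected) = 0.3·0.6176 / (0.3·0.6176 + 0.35·0.3824) ≈ 0.5806
After a diagnostic test='negative': P(affected) = 0.3·0.5806 / (0.3·0.5806 + 0.35·0.4194) ≈ 0.5427

0.543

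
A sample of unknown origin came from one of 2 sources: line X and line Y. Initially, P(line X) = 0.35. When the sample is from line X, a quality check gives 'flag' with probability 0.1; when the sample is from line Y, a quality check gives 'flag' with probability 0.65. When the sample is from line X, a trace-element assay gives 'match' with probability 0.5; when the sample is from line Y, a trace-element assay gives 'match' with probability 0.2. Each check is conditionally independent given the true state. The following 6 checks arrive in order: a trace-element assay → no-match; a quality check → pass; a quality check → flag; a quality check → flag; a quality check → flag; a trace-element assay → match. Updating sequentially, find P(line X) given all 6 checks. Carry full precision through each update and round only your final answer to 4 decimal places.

0.0078

Apply Bayes' rule sequentially, carrying P(line X) forward.
After a trace-element assay='no-match': P(line X) = 0.5·0.3500 / (0.5·0.3500 + 0.8·0.6500) ≈ 0.2518
After a quality check='pass': P(line X) = 0.9·0.2518 / (0.9·0.2518 + 0.35·0.7482) ≈ 0.4639
After a quality check='flag': P(line X) = 0.1·0.4639 / (0.1·0.4639 + 0.65·0.5361) ≈ 0.1175
After a quality check='flag': P(line X) = 0.1·0.1175 / (0.1·0.1175 + 0.65·0.8825) ≈ 0.0201
After a quality check='flag': P(line X) = 0.1·0.0201 / (0.1·0.0201 + 0.65·0.9799) ≈ 0.0031
After a trace-element assay='match': P(line X) = 0.5·0.0031 / (0.5·0.0031 + 0.2·0.9969) ≈ 0.0078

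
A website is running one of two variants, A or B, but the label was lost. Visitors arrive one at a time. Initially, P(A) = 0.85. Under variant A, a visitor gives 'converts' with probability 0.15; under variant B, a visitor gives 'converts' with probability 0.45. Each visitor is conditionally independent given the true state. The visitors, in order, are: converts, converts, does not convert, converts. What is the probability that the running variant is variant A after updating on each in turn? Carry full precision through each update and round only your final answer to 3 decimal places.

After 'converts': P(A) = 0.15·0.8500 / (0.15·0.8500 + 0.45·0.1500) ≈ 0.6538
After 'converts': P(A) = 0.15·0.6538 / (0.15·0.6538 + 0.45·0.3462) ≈ 0.3864
After 'does not convert': P(A) = 0.85·0.3864 / (0.85·0.3864 + 0.55·0.6136) ≈ 0.4932
After 'converts': P(A) = 0.15·0.4932 / (0.15·0.4932 + 0.45·0.5068) ≈ 0.2449

0.245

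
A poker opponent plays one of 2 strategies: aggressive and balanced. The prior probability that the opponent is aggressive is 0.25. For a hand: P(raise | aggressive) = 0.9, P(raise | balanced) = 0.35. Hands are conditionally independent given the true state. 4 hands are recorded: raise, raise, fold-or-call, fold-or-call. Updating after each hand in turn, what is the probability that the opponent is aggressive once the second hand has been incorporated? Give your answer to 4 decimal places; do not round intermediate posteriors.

0.6879

Each posterior becomes the prior for the next update.
After 'raise': P(aggressive) = 0.9·0.2500 / (0.9·0.2500 + 0.35·0.7500) ≈ 0.4615
After 'raise': P(aggressive) = 0.9·0.4615 / (0.9·0.4615 + 0.35·0.5385) ≈ 0.6879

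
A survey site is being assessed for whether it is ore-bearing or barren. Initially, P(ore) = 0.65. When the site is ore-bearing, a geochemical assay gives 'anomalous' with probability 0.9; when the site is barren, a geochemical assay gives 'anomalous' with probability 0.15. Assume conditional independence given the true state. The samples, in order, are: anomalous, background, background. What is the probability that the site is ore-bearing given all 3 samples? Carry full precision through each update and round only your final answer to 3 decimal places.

0.134

Apply Bayes' rule sequentially, carrying P(ore) forward.
After 'anomalous': P(ore) = 0.9·0.6500 / (0.9·0.6500 + 0.15·0.3500) ≈ 0.9176
After 'background': P(ore) = 0.1·0.9176 / (0.1·0.9176 + 0.85·0.0824) ≈ 0.5673
After 'background': P(ore) = 0.1·0.5673 / (0.1·0.5673 + 0.85·0.4327) ≈ 0.1336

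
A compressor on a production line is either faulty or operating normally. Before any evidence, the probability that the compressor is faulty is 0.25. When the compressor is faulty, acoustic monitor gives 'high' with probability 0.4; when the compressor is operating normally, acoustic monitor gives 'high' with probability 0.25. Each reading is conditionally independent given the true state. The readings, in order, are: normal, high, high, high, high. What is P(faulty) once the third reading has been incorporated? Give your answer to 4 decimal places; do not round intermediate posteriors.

0.4057

After 'normal': P(faulty) = 0.6·0.2500 / (0.6·0.2500 + 0.75·0.7500) ≈ 0.2105
After 'high': P(faulty) = 0.4·0.2105 / (0.4·0.2105 + 0.25·0.7895) ≈ 0.2991
After 'high': P(faulty) = 0.4·0.2991 / (0.4·0.2991 + 0.25·0.7009) ≈ 0.4057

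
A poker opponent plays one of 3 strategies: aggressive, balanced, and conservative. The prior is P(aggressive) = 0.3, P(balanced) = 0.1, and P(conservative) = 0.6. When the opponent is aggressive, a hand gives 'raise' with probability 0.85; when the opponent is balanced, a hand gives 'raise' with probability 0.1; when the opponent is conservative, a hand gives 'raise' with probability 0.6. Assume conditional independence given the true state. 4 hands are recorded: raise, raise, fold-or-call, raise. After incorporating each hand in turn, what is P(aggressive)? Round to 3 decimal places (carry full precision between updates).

After 'raise': normaliser = 0.85·0.3000 + 0.1·0.1000 + 0.6·0.6000; P(aggressive) ≈ 0.4080, P(balanced) ≈ 0.0160, P(conservative) ≈ 0.5760
After 'raise': normaliser = 0.85·0.4080 + 0.1·0.0160 + 0.6·0.5760; P(aggressive) ≈ 0.4997, P(balanced) ≈ 0.0023, P(conservative) ≈ 0.4980
After 'fold-or-call': normaliser = 0.15·0.4997 + 0.9·0.0023 + 0.4·0.4980; P(aggressive) ≈ 0.2714, P(balanced) ≈ 0.0075, P(conservative) ≈ 0.7211
After 'raise': normaliser = 0.85·0.2714 + 0.1·0.0075 + 0.6·0.7211; P(aggressive) ≈ 0.3473, P(balanced) ≈ 0.0011, P(conservative) ≈ 0.6515

0.347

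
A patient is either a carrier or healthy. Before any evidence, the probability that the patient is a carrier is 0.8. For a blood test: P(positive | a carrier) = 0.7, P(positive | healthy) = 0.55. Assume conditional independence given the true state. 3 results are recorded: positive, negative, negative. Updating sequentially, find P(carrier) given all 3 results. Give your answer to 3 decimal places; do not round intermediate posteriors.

After 'positive': P(carrier) = 0.7·0.8000 / (0.7·0.8000 + 0.55·0.2000) ≈ 0.8358
After 'negative': P(carrier) = 0.3·0.8358 / (0.3·0.8358 + 0.45·0.1642) ≈ 0.7724
After 'negative': P(carrier) = 0.3·0.7724 / (0.3·0.7724 + 0.45·0.2276) ≈ 0.6935

0.693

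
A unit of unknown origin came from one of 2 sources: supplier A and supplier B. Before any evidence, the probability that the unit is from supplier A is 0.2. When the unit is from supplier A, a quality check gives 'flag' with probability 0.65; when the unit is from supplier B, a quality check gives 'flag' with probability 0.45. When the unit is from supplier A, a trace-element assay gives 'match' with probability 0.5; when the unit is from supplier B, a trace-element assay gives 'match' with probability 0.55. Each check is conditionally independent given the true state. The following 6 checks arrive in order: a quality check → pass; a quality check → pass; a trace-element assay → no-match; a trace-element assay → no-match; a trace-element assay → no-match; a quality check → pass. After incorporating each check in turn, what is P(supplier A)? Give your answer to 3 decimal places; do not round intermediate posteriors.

After a quality check='pass': P(supplier A) = 0.35·0.2000 / (0.35·0.2000 + 0.55·0.8000) ≈ 0.1373
After a quality check='pass': P(supplier A) = 0.35·0.1373 / (0.35·0.1373 + 0.55·0.8627) ≈ 0.0919
After a trace-element assay='no-match': P(supplier A) = 0.5·0.0919 / (0.5·0.0919 + 0.45·0.9081) ≈ 0.1011
After a trace-element assay='no-match': P(supplier A) = 0.5·0.1011 / (0.5·0.1011 + 0.45·0.8989) ≈ 0.1111
After a trace-element assay='no-match': P(supplier A) = 0.5·0.1111 / (0.5·0.1111 + 0.45·0.8889) ≈ 0.1219
After a quality check='pass': P(supplier A) = 0.35·0.1219 / (0.35·0.1219 + 0.55·0.8781) ≈ 0.0812

0.081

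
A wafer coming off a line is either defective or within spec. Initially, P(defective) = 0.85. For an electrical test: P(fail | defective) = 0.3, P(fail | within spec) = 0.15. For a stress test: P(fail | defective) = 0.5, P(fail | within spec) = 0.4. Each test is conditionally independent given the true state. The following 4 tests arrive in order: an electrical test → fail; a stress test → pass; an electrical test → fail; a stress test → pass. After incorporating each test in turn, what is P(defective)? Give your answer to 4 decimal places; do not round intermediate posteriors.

0.9403

Apply Bayes' rule sequentially, carrying P(defective) forward.
After an electrical test='fail': P(defective) = 0.3·0.8500 / (0.3·0.8500 + 0.15·0.1500) ≈ 0.9189
After a stress test='pass': P(defective) = 0.5·0.9189 / (0.5·0.9189 + 0.6·0.0811) ≈ 0.9043
After an electrical test='fail': P(defective) = 0.3·0.9043 / (0.3·0.9043 + 0.15·0.0957) ≈ 0.9497
After a stress test='pass': P(defective) = 0.5·0.9497 / (0.5·0.9497 + 0.6·0.0503) ≈ 0.9403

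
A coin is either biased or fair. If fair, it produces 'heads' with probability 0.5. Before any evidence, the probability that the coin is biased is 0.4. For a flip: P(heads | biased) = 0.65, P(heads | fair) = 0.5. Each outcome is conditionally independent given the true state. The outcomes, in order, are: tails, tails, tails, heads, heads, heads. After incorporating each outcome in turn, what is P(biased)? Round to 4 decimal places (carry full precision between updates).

After 'tails': P(biased) = 0.35·0.4000 / (0.35·0.4000 + 0.5·0.6000) ≈ 0.3182
After 'tails': P(biased) = 0.35·0.3182 / (0.35·0.3182 + 0.5·0.6818) ≈ 0.2462
After 'tails': P(biased) = 0.35·0.2462 / (0.35·0.2462 + 0.5·0.7538) ≈ 0.1861
After 'heads': P(biased) = 0.65·0.1861 / (0.65·0.1861 + 0.5·0.8139) ≈ 0.2291
After 'heads': P(biased) = 0.65·0.2291 / (0.65·0.2291 + 0.5·0.7709) ≈ 0.2787
After 'heads': P(biased) = 0.65·0.2787 / (0.65·0.2787 + 0.5·0.7213) ≈ 0.3344

0.3344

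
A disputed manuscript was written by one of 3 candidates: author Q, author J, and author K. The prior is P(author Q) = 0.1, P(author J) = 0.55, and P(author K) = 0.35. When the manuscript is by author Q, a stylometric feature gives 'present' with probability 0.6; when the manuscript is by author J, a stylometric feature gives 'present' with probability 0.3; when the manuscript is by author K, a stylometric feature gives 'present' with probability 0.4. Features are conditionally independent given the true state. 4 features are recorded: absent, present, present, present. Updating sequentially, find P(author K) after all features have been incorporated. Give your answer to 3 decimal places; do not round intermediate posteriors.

0.414

After 'absent': normaliser = 0.4·0.1000 + 0.7·0.5500 + 0.6·0.3500; P(author Q) ≈ 0.0630, P(author J) ≈ 0.6063, P(author K) ≈ 0.3307
After 'present': normaliser = 0.6·0.0630 + 0.3·0.6063 + 0.4·0.3307; P(author Q) ≈ 0.1074, P(author J) ≈ 0.5168, P(author K) ≈ 0.3758
After 'present': normaliser = 0.6·0.1074 + 0.3·0.5168 + 0.4·0.3758; P(author Q) ≈ 0.1742, P(author J) ≈ 0.4192, P(author K) ≈ 0.4065
After 'present': normaliser = 0.6·0.1742 + 0.3·0.4192 + 0.4·0.4065; P(author Q) ≈ 0.2661, P(author J) ≈ 0.3201, P(author K) ≈ 0.4139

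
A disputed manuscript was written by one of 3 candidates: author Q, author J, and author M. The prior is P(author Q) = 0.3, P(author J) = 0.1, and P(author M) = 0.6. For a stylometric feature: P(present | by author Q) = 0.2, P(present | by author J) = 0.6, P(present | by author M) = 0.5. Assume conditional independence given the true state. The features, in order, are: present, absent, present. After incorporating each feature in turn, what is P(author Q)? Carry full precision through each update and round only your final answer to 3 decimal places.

After 'present': normaliser = 0.2·0.3000 + 0.6·0.1000 + 0.5·0.6000; P(author Q) ≈ 0.1429, P(author J) ≈ 0.1429, P(author M) ≈ 0.7143
After 'absent': normaliser = 0.8·0.1429 + 0.4·0.1429 + 0.5·0.7143; P(author Q) ≈ 0.2162, P(author J) ≈ 0.1081, P(author M) ≈ 0.6757
After 'present': normaliser = 0.2·0.2162 + 0.6·0.1081 + 0.5·0.6757; P(author Q) ≈ 0.0970, P(author J) ≈ 0.1455, P(author M) ≈ 0.7576

0.097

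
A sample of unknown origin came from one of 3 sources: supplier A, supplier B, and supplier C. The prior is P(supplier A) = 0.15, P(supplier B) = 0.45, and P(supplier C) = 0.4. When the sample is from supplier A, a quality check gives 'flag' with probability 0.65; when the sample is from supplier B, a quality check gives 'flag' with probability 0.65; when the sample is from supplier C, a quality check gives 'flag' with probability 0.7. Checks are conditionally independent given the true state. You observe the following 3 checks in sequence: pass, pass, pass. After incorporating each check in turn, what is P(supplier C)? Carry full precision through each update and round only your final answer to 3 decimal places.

0.296

After 'pass': normaliser = 0.35·0.1500 + 0.35·0.4500 + 0.3·0.4000; P(supplier A) ≈ 0.1591, P(supplier B) ≈ 0.4773, P(supplier C) ≈ 0.3636
After 'pass': normaliser = 0.35·0.1591 + 0.35·0.4773 + 0.3·0.3636; P(supplier A) ≈ 0.1678, P(supplier B) ≈ 0.5034, P(supplier C) ≈ 0.3288
After 'pass': normaliser = 0.35·0.1678 + 0.35·0.5034 + 0.3·0.3288; P(supplier A) ≈ 0.1761, P(supplier B) ≈ 0.5282, P(supplier C) ≈ 0.2957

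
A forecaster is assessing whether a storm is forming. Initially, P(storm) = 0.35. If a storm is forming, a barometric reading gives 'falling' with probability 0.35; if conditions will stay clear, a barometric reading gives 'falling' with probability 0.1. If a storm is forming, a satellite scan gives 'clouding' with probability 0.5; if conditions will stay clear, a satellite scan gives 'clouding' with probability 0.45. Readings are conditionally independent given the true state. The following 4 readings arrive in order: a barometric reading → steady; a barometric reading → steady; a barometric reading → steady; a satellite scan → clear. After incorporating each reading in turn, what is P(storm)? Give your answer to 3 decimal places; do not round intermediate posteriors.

Apply Bayes' rule sequentially, carrying P(storm) forward.
After a barometric reading='steady': P(storm) = 0.65·0.3500 / (0.65·0.3500 + 0.9·0.6500) ≈ 0.2800
After a barometric reading='steady': P(storm) = 0.65·0.2800 / (0.65·0.2800 + 0.9·0.7200) ≈ 0.2193
After a barometric reading='steady': P(storm) = 0.65·0.2193 / (0.65·0.2193 + 0.9·0.7807) ≈ 0.1686
After a satellite scan='clear': P(storm) = 0.5·0.1686 / (0.5·0.1686 + 0.55·0.8314) ≈ 0.1557

0.156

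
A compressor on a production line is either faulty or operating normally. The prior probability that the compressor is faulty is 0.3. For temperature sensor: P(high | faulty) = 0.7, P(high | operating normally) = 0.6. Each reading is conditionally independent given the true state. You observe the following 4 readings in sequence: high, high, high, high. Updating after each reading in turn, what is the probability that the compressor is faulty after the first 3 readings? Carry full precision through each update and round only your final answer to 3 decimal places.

0.405

After 'high': P(faulty) = 0.7·0.3000 / (0.7·0.3000 + 0.6·0.7000) ≈ 0.3333
After 'high': P(faulty) = 0.7·0.3333 / (0.7·0.3333 + 0.6·0.6667) ≈ 0.3684
After 'high': P(faulty) = 0.7·0.3684 / (0.7·0.3684 + 0.6·0.6316) ≈ 0.4050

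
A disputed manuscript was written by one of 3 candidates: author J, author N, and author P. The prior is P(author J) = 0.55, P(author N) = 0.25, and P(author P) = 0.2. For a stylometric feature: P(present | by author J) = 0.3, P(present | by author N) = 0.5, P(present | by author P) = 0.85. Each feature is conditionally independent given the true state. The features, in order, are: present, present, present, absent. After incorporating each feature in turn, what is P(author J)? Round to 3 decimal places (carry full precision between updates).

0.234

Each posterior becomes the prior for the next update.
After 'present': normaliser = 0.3·0.5500 + 0.5·0.2500 + 0.85·0.2000; P(author J) ≈ 0.3587, P(author N) ≈ 0.2717, P(author P) ≈ 0.3696
After 'present': normaliser = 0.3·0.3587 + 0.5·0.2717 + 0.85·0.3696; P(author J) ≈ 0.1930, P(author N) ≈ 0.2437, P(author P) ≈ 0.5634
After 'present': normaliser = 0.3·0.1930 + 0.5·0.2437 + 0.85·0.5634; P(author J) ≈ 0.0879, P(author N) ≈ 0.1850, P(author P) ≈ 0.7271
After 'absent': normaliser = 0.7·0.0879 + 0.5·0.1850 + 0.15·0.7271; P(author J) ≈ 0.2339, P(author N) ≈ 0.3516, P(author P) ≈ 0.4145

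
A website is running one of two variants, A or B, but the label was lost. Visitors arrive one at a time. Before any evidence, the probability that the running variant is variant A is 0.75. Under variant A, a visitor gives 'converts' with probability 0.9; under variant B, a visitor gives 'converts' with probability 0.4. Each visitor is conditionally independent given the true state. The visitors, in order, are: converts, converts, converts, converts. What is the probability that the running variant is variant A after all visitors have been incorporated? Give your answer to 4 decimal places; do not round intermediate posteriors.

After 'converts': P(A) = 0.9·0.7500 / (0.9·0.7500 + 0.4·0.2500) ≈ 0.8710
After 'converts': P(A) = 0.9·0.8710 / (0.9·0.8710 + 0.4·0.1290) ≈ 0.9382
After 'converts': P(A) = 0.9·0.9382 / (0.9·0.9382 + 0.4·0.0618) ≈ 0.9716
After 'converts': P(A) = 0.9·0.9716 / (0.9·0.9716 + 0.4·0.0284) ≈ 0.9872

0.9872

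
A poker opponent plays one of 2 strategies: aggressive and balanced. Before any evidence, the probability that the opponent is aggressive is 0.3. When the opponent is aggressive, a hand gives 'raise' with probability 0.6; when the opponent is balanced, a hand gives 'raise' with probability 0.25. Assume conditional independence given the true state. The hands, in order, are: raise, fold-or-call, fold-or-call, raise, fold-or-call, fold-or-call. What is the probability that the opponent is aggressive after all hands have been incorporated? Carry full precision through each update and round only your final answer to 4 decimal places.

0.1665

After 'raise': P(aggressive) = 0.6·0.3000 / (0.6·0.3000 + 0.25·0.7000) ≈ 0.5070
After 'fold-or-call': P(aggressive) = 0.4·0.5070 / (0.4·0.5070 + 0.75·0.4930) ≈ 0.3542
After 'fold-or-call': P(aggressive) = 0.4·0.3542 / (0.4·0.3542 + 0.75·0.6458) ≈ 0.2263
After 'raise': P(aggressive) = 0.6·0.2263 / (0.6·0.2263 + 0.25·0.7737) ≈ 0.4125
After 'fold-or-call': P(aggressive) = 0.4·0.4125 / (0.4·0.4125 + 0.75·0.5875) ≈ 0.2725
After 'fold-or-call': P(aggressive) = 0.4·0.2725 / (0.4·0.2725 + 0.75·0.7275) ≈ 0.1665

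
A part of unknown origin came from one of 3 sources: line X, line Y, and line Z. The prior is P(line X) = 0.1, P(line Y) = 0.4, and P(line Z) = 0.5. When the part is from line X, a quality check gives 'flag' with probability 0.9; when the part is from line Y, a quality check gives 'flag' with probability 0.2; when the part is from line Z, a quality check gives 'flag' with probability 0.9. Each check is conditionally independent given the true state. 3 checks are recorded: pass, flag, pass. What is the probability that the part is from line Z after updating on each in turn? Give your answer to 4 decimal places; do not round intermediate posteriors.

0.0795

Each posterior becomes the prior for the next update.
After 'pass': normaliser = 0.1·0.1000 + 0.8·0.4000 + 0.1·0.5000; P(line X) ≈ 0.0263, P(line Y) ≈ 0.8421, P(line Z) ≈ 0.1316
After 'flag': normaliser = 0.9·0.0263 + 0.2·0.8421 + 0.9·0.1316; P(line X) ≈ 0.0763, P(line Y) ≈ 0.5424, P(line Z) ≈ 0.3814
After 'pass': normaliser = 0.1·0.0763 + 0.8·0.5424 + 0.1·0.3814; P(line X) ≈ 0.0159, P(line Y) ≈ 0.9046, P(line Z) ≈ 0.0795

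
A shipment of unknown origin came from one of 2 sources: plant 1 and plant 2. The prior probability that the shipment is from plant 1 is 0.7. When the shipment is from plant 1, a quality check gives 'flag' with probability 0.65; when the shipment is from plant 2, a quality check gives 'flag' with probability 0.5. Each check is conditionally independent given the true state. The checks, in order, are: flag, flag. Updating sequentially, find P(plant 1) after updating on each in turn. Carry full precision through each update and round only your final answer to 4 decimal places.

After 'flag': P(plant 1) = 0.65·0.7000 / (0.65·0.7000 + 0.5·0.3000) ≈ 0.7521
After 'flag': P(plant 1) = 0.65·0.7521 / (0.65·0.7521 + 0.5·0.2479) ≈ 0.7977

0.7977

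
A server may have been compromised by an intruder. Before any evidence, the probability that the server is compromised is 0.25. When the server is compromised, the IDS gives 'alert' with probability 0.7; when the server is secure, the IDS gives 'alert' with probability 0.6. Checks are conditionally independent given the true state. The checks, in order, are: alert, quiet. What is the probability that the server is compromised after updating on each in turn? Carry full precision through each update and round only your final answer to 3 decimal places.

After 'alert': P(compromised) = 0.7·0.2500 / (0.7·0.2500 + 0.6·0.7500) ≈ 0.2800
After 'quiet': P(compromised) = 0.3·0.2800 / (0.3·0.2800 + 0.4·0.7200) ≈ 0.2258

0.226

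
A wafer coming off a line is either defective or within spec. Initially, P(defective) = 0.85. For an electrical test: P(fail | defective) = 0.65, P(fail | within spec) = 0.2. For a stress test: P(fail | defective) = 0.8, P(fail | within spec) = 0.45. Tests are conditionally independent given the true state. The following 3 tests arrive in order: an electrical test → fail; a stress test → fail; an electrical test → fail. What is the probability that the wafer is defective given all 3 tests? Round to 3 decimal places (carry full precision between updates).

Each posterior becomes the prior for the next update.
After an electrical test='fail': P(defective) = 0.65·0.8500 / (0.65·0.8500 + 0.2·0.1500) ≈ 0.9485
After a stress test='fail': P(defective) = 0.8·0.9485 / (0.8·0.9485 + 0.45·0.0515) ≈ 0.9704
After an electrical test='fail': P(defective) = 0.65·0.9704 / (0.65·0.9704 + 0.2·0.0296) ≈ 0.9907

0.991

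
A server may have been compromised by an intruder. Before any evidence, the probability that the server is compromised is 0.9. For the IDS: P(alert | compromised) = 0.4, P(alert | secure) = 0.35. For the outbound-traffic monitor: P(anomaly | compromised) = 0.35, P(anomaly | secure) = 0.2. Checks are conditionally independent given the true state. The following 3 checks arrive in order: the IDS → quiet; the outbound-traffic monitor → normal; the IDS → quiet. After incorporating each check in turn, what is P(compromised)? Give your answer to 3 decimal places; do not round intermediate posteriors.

Each posterior becomes the prior for the next update.
After the IDS='quiet': P(compromised) = 0.6·0.9000 / (0.6·0.9000 + 0.65·0.1000) ≈ 0.8926
After the outbound-traffic monitor='normal': P(compromised) = 0.65·0.8926 / (0.65·0.8926 + 0.8·0.1074) ≈ 0.8710
After the IDS='quiet': P(compromised) = 0.6·0.8710 / (0.6·0.8710 + 0.65·0.1290) ≈ 0.8617

0.862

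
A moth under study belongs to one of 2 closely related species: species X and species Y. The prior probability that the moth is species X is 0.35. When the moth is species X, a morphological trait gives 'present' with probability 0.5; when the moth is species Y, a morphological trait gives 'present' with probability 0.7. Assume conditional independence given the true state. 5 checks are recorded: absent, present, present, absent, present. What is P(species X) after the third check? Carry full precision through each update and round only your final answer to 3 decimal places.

0.314

After 'absent': P(species X) = 0.5·0.3500 / (0.5·0.3500 + 0.3·0.6500) ≈ 0.4730
After 'present': P(species X) = 0.5·0.4730 / (0.5·0.4730 + 0.7·0.5270) ≈ 0.3906
After 'present': P(species X) = 0.5·0.3906 / (0.5·0.3906 + 0.7·0.6094) ≈ 0.3141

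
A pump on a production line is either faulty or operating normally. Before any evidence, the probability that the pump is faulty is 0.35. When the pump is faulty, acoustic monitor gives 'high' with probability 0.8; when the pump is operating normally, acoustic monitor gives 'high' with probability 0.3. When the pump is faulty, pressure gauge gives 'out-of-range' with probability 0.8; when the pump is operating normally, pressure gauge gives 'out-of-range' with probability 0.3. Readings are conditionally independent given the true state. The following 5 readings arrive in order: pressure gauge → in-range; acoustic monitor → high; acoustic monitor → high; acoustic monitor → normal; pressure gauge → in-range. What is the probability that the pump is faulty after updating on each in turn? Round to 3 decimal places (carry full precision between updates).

0.082

After pressure gauge='in-range': P(faulty) = 0.2·0.3500 / (0.2·0.3500 + 0.7·0.6500) ≈ 0.1333
After acoustic monitor='high': P(faulty) = 0.8·0.1333 / (0.8·0.1333 + 0.3·0.8667) ≈ 0.2909
After acoustic monitor='high': P(faulty) = 0.8·0.2909 / (0.8·0.2909 + 0.3·0.7091) ≈ 0.5224
After acoustic monitor='normal': P(faulty) = 0.2·0.5224 / (0.2·0.5224 + 0.7·0.4776) ≈ 0.2381
After pressure gauge='in-range': P(faulty) = 0.2·0.2381 / (0.2·0.2381 + 0.7·0.7619) ≈ 0.0820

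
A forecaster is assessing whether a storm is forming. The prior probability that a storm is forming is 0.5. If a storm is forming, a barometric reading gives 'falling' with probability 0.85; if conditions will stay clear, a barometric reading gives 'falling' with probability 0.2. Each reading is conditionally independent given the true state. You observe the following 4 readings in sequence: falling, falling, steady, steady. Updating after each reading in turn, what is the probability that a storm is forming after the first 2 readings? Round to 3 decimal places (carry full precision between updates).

0.948

After 'falling': P(storm) = 0.85·0.5000 / (0.85·0.5000 + 0.2·0.5000) ≈ 0.8095
After 'falling': P(storm) = 0.85·0.8095 / (0.85·0.8095 + 0.2·0.1905) ≈ 0.9475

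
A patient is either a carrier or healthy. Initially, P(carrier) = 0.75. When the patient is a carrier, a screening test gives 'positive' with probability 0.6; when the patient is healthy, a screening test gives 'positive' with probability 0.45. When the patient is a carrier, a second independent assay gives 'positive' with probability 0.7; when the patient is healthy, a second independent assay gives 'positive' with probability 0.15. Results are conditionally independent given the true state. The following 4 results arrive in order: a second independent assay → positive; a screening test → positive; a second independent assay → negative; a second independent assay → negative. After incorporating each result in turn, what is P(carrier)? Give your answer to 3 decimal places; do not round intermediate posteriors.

0.699

After a second independent assay='positive': P(carrier) = 0.7·0.7500 / (0.7·0.7500 + 0.15·0.2500) ≈ 0.9333
After a screening test='positive': P(carrier) = 0.6·0.9333 / (0.6·0.9333 + 0.45·0.0667) ≈ 0.9492
After a second independent assay='negative': P(carrier) = 0.3·0.9492 / (0.3·0.9492 + 0.85·0.0508) ≈ 0.8682
After a second independent assay='negative': P(carrier) = 0.3·0.8682 / (0.3·0.8682 + 0.85·0.1318) ≈ 0.6993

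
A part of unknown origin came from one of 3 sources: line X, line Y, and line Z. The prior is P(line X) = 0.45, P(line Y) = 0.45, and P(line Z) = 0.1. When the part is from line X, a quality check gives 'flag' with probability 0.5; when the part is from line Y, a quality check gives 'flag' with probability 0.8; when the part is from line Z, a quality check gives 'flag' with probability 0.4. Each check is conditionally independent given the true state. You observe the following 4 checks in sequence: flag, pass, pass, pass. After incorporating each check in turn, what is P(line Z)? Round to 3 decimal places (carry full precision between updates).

0.218

After 'flag': normaliser = 0.5·0.4500 + 0.8·0.4500 + 0.4·0.1000; P(line X) ≈ 0.3600, P(line Y) ≈ 0.5760, P(line Z) ≈ 0.0640
After 'pass': normaliser = 0.5·0.3600 + 0.2·0.5760 + 0.6·0.0640; P(line X) ≈ 0.5396, P(line Y) ≈ 0.3453, P(line Z) ≈ 0.1151
After 'pass': normaliser = 0.5·0.5396 + 0.2·0.3453 + 0.6·0.1151; P(line X) ≈ 0.6614, P(line Y) ≈ 0.1693, P(line Z) ≈ 0.1693
After 'pass': normaliser = 0.5·0.6614 + 0.2·0.1693 + 0.6·0.1693; P(line X) ≈ 0.7094, P(line Y) ≈ 0.0726, P(line Z) ≈ 0.2179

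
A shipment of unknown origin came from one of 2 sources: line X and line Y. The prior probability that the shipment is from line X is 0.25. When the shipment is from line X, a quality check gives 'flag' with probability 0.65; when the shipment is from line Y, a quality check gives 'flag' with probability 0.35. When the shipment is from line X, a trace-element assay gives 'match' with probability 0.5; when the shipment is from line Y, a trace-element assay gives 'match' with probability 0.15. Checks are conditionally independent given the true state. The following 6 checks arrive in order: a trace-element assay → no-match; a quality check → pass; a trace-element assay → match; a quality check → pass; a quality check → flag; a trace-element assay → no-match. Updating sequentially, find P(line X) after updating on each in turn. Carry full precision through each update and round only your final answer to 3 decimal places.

0.172

Apply Bayes' rule sequentially, carrying P(line X) forward.
After a trace-element assay='no-match': P(line X) = 0.5·0.2500 / (0.5·0.2500 + 0.85·0.7500) ≈ 0.1639
After a quality check='pass': P(line X) = 0.35·0.1639 / (0.35·0.1639 + 0.65·0.8361) ≈ 0.0955
After a trace-element assay='match': P(line X) = 0.5·0.0955 / (0.5·0.0955 + 0.15·0.9045) ≈ 0.2603
After a quality check='pass': P(line X) = 0.35·0.2603 / (0.35·0.2603 + 0.65·0.7397) ≈ 0.1593
After a quality check='flag': P(line X) = 0.65·0.1593 / (0.65·0.1593 + 0.35·0.8407) ≈ 0.2603
After a trace-element assay='no-match': P(line X) = 0.5·0.2603 / (0.5·0.2603 + 0.85·0.7397) ≈ 0.1715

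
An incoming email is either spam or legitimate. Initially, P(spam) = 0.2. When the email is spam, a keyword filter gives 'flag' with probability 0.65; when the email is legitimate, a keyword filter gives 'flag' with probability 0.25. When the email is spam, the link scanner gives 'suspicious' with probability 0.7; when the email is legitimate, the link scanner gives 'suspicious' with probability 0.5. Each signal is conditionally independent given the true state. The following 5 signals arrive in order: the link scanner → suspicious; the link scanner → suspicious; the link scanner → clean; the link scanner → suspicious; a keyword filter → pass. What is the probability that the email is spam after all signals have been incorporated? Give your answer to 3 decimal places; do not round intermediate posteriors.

After the link scanner='suspicious': P(spam) = 0.7·0.2000 / (0.7·0.2000 + 0.5·0.8000) ≈ 0.2593
After the link scanner='suspicious': P(spam) = 0.7·0.2593 / (0.7·0.2593 + 0.5·0.7407) ≈ 0.3289
After the link scanner='clean': P(spam) = 0.3·0.3289 / (0.3·0.3289 + 0.5·0.6711) ≈ 0.2272
After the link scanner='suspicious': P(spam) = 0.7·0.2272 / (0.7·0.2272 + 0.5·0.7728) ≈ 0.2916
After a keyword filter='pass': P(spam) = 0.35·0.2916 / (0.35·0.2916 + 0.75·0.7084) ≈ 0.1611

0.161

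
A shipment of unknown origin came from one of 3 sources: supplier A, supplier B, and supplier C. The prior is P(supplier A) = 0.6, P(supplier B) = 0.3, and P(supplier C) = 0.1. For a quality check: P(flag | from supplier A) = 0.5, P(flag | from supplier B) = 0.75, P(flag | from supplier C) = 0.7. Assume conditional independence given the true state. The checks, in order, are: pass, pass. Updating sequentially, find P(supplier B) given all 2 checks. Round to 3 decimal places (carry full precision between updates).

0.105

After 'pass': normaliser = 0.5·0.6000 + 0.25·0.3000 + 0.3·0.1000; P(supplier A) ≈ 0.7407, P(supplier B) ≈ 0.1852, P(supplier C) ≈ 0.0741
After 'pass': normaliser = 0.5·0.7407 + 0.25·0.1852 + 0.3·0.0741; P(supplier A) ≈ 0.8439, P(supplier B) ≈ 0.1055, P(supplier C) ≈ 0.0506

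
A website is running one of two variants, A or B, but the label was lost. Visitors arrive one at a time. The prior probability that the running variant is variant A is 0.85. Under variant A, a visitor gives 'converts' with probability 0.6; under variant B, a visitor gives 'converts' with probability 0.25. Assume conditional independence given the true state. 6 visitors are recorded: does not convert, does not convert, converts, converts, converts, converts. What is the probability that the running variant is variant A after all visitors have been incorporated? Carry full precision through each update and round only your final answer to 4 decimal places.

0.9816

Apply Bayes' rule sequentially, carrying P(A) forward.
After 'does not convert': P(A) = 0.4·0.8500 / (0.4·0.8500 + 0.75·0.1500) ≈ 0.7514
After 'does not convert': P(A) = 0.4·0.7514 / (0.4·0.7514 + 0.75·0.2486) ≈ 0.6171
After 'converts': P(A) = 0.6·0.6171 / (0.6·0.6171 + 0.25·0.3829) ≈ 0.7946
After 'converts': P(A) = 0.6·0.7946 / (0.6·0.7946 + 0.25·0.2054) ≈ 0.9028
After 'converts': P(A) = 0.6·0.9028 / (0.6·0.9028 + 0.25·0.0972) ≈ 0.9570
After 'converts': P(A) = 0.6·0.9570 / (0.6·0.9570 + 0.25·0.0430) ≈ 0.9816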